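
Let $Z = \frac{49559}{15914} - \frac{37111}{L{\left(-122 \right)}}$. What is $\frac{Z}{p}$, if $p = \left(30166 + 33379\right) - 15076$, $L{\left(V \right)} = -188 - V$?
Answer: $\frac{148463837}{12727038489} \approx 0.011665$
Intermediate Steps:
$p = 48469$ ($p = 63545 - 15076 = 48469$)
$Z = \frac{148463837}{262581}$ ($Z = \frac{49559}{15914} - \frac{37111}{-188 - -122} = 49559 \cdot \frac{1}{15914} - \frac{37111}{-188 + 122} = \frac{49559}{15914} - \frac{37111}{-66} = \frac{49559}{15914} - - \frac{37111}{66} = \frac{49559}{15914} + \frac{37111}{66} = \frac{148463837}{262581} \approx 565.4$)
$\frac{Z}{p} = \frac{148463837}{262581 \cdot 48469} = \frac{148463837}{262581} \cdot \frac{1}{48469} = \frac{148463837}{12727038489}$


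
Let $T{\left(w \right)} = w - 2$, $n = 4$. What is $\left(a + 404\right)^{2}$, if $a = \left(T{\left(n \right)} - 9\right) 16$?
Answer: $85264$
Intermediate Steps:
$T{\left(w \right)} = -2 + w$
$a = -112$ ($a = \left(\left(-2 + 4\right) - 9\right) 16 = \left(2 - 9\right) 16 = \left(-7\right) 16 = -112$)
$\left(a + 404\right)^{2} = \left(-112 + 404\right)^{2} = 292^{2} = 85264$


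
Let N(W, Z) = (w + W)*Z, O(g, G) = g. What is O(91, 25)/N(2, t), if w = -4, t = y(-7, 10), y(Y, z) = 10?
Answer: -91/20 ≈ -4.5500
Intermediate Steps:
t = 10
N(W, Z) = Z*(-4 + W) (N(W, Z) = (-4 + W)*Z = Z*(-4 + W))
O(91, 25)/N(2, t) = 91/((10*(-4 + 2))) = 91/((10*(-2))) = 91/(-20) = 91*(-1/20) = -91/20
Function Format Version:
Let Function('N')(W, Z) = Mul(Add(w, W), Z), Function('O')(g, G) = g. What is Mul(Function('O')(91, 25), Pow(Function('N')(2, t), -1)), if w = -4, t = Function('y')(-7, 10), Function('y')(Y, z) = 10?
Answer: Rational(-91, 20) ≈ -4.5500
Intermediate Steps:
t = 10
Function('N')(W, Z) = Mul(Z, Add(-4, W)) (Function('N')(W, Z) = Mul(Add(-4, W), Z) = Mul(Z, Add(-4, W)))
Mul(Function('O')(91, 25), Pow(Function('N')(2, t), -1)) = Mul(91, Pow(Mul(10, Add(-4, 2)), -1)) = Mul(91, Pow(Mul(10, -2), -1)) = Mul(91, Pow(-20, -1)) = Mul(91, Rational(-1, 20)) = Rational(-91, 20)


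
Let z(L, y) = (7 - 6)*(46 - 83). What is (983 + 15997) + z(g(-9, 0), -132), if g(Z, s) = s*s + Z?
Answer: 16943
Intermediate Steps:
g(Z, s) = Z + s² (g(Z, s) = s² + Z = Z + s²)
z(L, y) = -37 (z(L, y) = 1*(-37) = -37)
(983 + 15997) + z(g(-9, 0), -132) = (983 + 15997) - 37 = 16980 - 37 = 16943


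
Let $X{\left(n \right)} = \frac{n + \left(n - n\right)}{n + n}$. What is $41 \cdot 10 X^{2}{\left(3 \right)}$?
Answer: $\frac{205}{2} \approx 102.5$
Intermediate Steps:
$X{\left(n \right)} = \frac{1}{2}$ ($X{\left(n \right)} = \frac{n + 0}{2 n} = n \frac{1}{2 n} = \frac{1}{2}$)
$41 \cdot 10 X^{2}{\left(3 \right)} = \frac{41 \cdot 10}{4} = 410 \cdot \frac{1}{4} = \frac{205}{2}$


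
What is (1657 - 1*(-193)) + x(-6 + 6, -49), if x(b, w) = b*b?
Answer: 1850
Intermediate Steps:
x(b, w) = b²
(1657 - 1*(-193)) + x(-6 + 6, -49) = (1657 - 1*(-193)) + (-6 + 6)² = (1657 + 193) + 0² = 1850 + 0 = 1850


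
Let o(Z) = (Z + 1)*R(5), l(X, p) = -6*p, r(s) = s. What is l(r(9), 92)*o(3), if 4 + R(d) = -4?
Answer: 17664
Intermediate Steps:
R(d) = -8 (R(d) = -4 - 4 = -8)
o(Z) = -8 - 8*Z (o(Z) = (Z + 1)*(-8) = (1 + Z)*(-8) = -8 - 8*Z)
l(r(9), 92)*o(3) = (-6*92)*(-8 - 8*3) = -552*(-8 - 24) = -552*(-32) = 17664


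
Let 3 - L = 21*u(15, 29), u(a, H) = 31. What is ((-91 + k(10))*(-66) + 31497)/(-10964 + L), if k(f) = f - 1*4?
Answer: -37107/11612 ≈ -3.1956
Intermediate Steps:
k(f) = -4 + f (k(f) = f - 4 = -4 + f)
L = -648 (L = 3 - 21*31 = 3 - 1*651 = 3 - 651 = -648)
((-91 + k(10))*(-66) + 31497)/(-10964 + L) = ((-91 + (-4 + 10))*(-66) + 31497)/(-10964 - 648) = ((-91 + 6)*(-66) + 31497)/(-11612) = (-85*(-66) + 31497)*(-1/11612) = (5610 + 31497)*(-1/11612) = 37107*(-1/11612) = -37107/11612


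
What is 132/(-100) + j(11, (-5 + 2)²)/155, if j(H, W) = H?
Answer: -968/775 ≈ -1.2490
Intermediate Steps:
132/(-100) + j(11, (-5 + 2)²)/155 = 132/(-100) + 11/155 = 132*(-1/100) + 11*(1/155) = -33/25 + 11/155 = -968/775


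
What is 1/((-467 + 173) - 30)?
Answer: -1/324 ≈ -0.0030864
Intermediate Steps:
1/((-467 + 173) - 30) = 1/(-294 - 30) = 1/(-324) = -1/324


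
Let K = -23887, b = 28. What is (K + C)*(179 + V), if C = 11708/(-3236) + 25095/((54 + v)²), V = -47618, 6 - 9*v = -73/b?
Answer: 175791224322788714010/155161994009 ≈ 1.1330e+9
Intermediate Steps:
v = 241/252 (v = ⅔ - (-73)/(9*28) = ⅔ - ⅑*(-73/28) = ⅔ + 73/252 = 241/252 ≈ 0.95635)
C = 727865617393/155161994009 (C = 11708/(-3236) + 25095/((54 + 241/252)²) = 11708*(-1/3236) + 25095/((13849/252)²) = -2927/809 + 25095/(191794801/63504) = -2927/809 + 25095*(63504/191794801) = -2927/809 + 1593632880/191794801 = 727865617393/155161994009 ≈ 4.6910)
(K + C)*(179 + V) = (-23887 + 727865617393/155161994009)*(179 - 47618) = -3705626685275590/155161994009*(-47439) = 175791224322788714010/155161994009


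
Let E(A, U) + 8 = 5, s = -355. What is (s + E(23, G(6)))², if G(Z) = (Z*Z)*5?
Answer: 128164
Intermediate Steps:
G(Z) = 5*Z² (G(Z) = Z²*5 = 5*Z²)
E(A, U) = -3 (E(A, U) = -8 + 5 = -3)
(s + E(23, G(6)))² = (-355 - 3)² = (-358)² = 128164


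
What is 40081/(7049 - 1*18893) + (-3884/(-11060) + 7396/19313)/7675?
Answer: -335238163631347/99066216973500 ≈ -3.3840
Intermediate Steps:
40081/(7049 - 1*18893) + (-3884/(-11060) + 7396/19313)/7675 = 40081/(7049 - 18893) + (-3884*(-1/11060) + 7396*(1/19313))*(1/7675) = 40081/(-11844) + (971/2765 + 7396/19313)*(1/7675) = 40081*(-1/11844) + (5600409/7628635)*(1/7675) = -40081/11844 + 5600409/58549773625 = -335238163631347/99066216973500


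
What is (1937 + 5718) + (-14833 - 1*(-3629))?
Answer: -3549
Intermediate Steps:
(1937 + 5718) + (-14833 - 1*(-3629)) = 7655 + (-14833 + 3629) = 7655 - 11204 = -3549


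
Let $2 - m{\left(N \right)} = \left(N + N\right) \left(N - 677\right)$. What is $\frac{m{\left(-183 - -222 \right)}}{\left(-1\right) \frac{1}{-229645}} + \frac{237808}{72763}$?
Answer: $\frac{831572896750218}{72763} \approx 1.1429 \cdot 10^{10}$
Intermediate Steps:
$m{\left(N \right)} = 2 - 2 N \left(-677 + N\right)$ ($m{\left(N \right)} = 2 - \left(N + N\right) \left(N - 677\right) = 2 - 2 N \left(-677 + N\right)$)
$\frac{m{\left(-183 - -222 \right)}}{\left(-1\right) \frac{1}{-229645}} + \frac{237808}{72763} = \frac{2 - 2 \left(-183 - -222\right)^{2} + 1354 \left(-183 - -222\right)}{\left(-1\right) \frac{1}{-229645}} + \frac{237808}{72763} = \frac{2 - 2 \left(-183 + 222\right)^{2} + 1354 \left(-183 + 222\right)}{\left(-1\right) \left(- \frac{1}{229645}\right)} + 237808 \cdot \frac{1}{72763} = \left(2 - 2 \cdot 39^{2} + 1354 \cdot 39\right) \frac{1}{\frac{1}{229645}} + \frac{237808}{72763} = \left(2 - 3042 + 52806\right) 229645 + \frac{237808}{72763} = 49766 \cdot 229645 + \frac{237808}{72763} = 11428513070 + \frac{237808}{72763} = \frac{831572896750218}{72763}$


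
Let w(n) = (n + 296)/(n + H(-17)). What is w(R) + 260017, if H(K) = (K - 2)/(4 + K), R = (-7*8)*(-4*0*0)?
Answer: 4944171/19 ≈ 2.6022e+5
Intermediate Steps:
R = 0 (R = -0*0 = -56*0 = 0)
H(K) = (-2 + K)/(4 + K)
w(n) = (296 + n)/(19/13 + n) (w(n) = (n + 296)/(n + (-2 - 17)/(4 - 17)) = (296 + n)/(n - 19/(-13)) = (296 + n)/(n - 1/13*(-19)) = (296 + n)/(n + 19/13) = (296 + n)/(19/13 + n))
w(R) + 260017 = 13*(296 + 0)/(19 + 13*0) + 260017 = 13*296/(19 + 0) + 260017 = 13*296/19 + 260017 = 13*(1/19)*296 + 260017 = 3848/19 + 260017 = 4944171/19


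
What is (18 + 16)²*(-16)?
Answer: -18496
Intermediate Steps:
(18 + 16)²*(-16) = 34²*(-16) = 1156*(-16) = -18496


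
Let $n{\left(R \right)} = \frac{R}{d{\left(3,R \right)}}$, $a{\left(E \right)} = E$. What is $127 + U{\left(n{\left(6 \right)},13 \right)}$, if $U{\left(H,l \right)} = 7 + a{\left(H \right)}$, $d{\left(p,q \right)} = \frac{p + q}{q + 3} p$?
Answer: $136$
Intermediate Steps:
$d{\left(p,q \right)} = \frac{p \left(p + q\right)}{3 + q}$ ($d{\left(p,q \right)} = \frac{p + q}{3 + q} p = \frac{p \left(p + q\right)}{3 + q}$)
$n{\left(R \right)} = \frac{R}{3}$ ($n{\left(R \right)} = \frac{R}{3 \frac{1}{3 + R} \left(3 + R\right)} = \frac{R}{3}$)
$U{\left(H,l \right)} = 7 + H$
$127 + U{\left(n{\left(6 \right)},13 \right)} = 127 + \left(7 + \frac{1}{3} \cdot 6\right) = 127 + \left(7 + 2\right) = 127 + 9 = 136$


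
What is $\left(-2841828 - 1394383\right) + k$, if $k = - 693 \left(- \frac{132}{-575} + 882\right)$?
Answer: $- \frac{2787367751}{575} \approx -4.8476 \cdot 10^{6}$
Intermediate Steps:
$k = - \frac{351546426}{575}$ ($k = - 693 \left(\left(-132\right) \left(- \frac{1}{575}\right) + 882\right) = - 693 \left(\frac{132}{575} + 882\right) = \left(-693\right) \frac{507282}{575} = - \frac{351546426}{575} \approx -6.1139 \cdot 10^{5}$)
$\left(-2841828 - 1394383\right) + k = \left(-2841828 - 1394383\right) - \frac{351546426}{575} = -4236211 - \frac{351546426}{575} = - \frac{2787367751}{575}$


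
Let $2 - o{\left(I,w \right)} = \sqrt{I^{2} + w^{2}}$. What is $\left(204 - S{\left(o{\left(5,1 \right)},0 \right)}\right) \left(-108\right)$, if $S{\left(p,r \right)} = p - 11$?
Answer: $-23004 - 108 \sqrt{26} \approx -23555.0$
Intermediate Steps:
$o{\left(I,w \right)} = 2 - \sqrt{I^{2} + w^{2}}$
$S{\left(p,r \right)} = -11 + p$
$\left(204 - S{\left(o{\left(5,1 \right)},0 \right)}\right) \left(-108\right) = \left(204 - \left(-11 + \left(2 - \sqrt{5^{2} + 1^{2}}\right)\right)\right) \left(-108\right) = \left(204 - \left(-11 + \left(2 - \sqrt{25 + 1}\right)\right)\right) \left(-108\right) = \left(204 - \left(-11 + \left(2 - \sqrt{26}\right)\right)\right) \left(-108\right) = \left(204 - \left(-9 - \sqrt{26}\right)\right) \left(-108\right) = \left(204 + \left(9 + \sqrt{26}\right)\right) \left(-108\right) = \left(213 + \sqrt{26}\right) \left(-108\right) = -23004 - 108 \sqrt{26}$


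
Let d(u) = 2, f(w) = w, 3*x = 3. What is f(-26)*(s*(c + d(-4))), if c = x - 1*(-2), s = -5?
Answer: 650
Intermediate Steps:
x = 1 (x = (⅓)*3 = 1)
c = 3 (c = 1 - 1*(-2) = 1 + 2 = 3)
f(-26)*(s*(c + d(-4))) = -(-130)*(3 + 2) = -(-130)*5 = -26*(-25) = 650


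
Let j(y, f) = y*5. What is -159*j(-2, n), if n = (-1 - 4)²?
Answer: 1590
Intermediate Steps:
n = 25 (n = (-5)² = 25)
j(y, f) = 5*y
-159*j(-2, n) = -795*(-2) = -159*(-10) = 1590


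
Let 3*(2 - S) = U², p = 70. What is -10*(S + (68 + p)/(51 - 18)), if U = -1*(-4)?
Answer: -280/33 ≈ -8.4848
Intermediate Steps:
U = 4
S = -10/3 (S = 2 - ⅓*4² = 2 - ⅓*16 = 2 - 16/3 = -10/3 ≈ -3.3333)
-10*(S + (68 + p)/(51 - 18)) = -10*(-10/3 + (68 + 70)/(51 - 18)) = -10*(-10/3 + 138/33) = -10*(-10/3 + 138*(1/33)) = -10*(-10/3 + 46/11) = -10*28/33 = -280/33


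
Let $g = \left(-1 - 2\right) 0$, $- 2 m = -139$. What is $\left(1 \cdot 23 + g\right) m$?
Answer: $\frac{3197}{2} \approx 1598.5$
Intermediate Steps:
$m = \frac{139}{2}$ ($m = \left(- \frac{1}{2}\right) \left(-139\right) = \frac{139}{2} \approx 69.5$)
$g = 0$ ($g = \left(-3\right) 0 = 0$)
$\left(1 \cdot 23 + g\right) m = \left(1 \cdot 23 + 0\right) \frac{139}{2} = \left(23 + 0\right) \frac{139}{2} = 23 \cdot \frac{139}{2} = \frac{3197}{2}$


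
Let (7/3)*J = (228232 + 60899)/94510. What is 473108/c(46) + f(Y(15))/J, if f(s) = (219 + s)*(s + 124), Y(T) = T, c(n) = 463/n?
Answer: 3204442739676/44622551 ≈ 71812.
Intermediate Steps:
f(s) = (124 + s)*(219 + s) (f(s) = (219 + s)*(124 + s) = (124 + s)*(219 + s))
J = 867393/661570 (J = 3*((228232 + 60899)/94510)/7 = 3*(289131*(1/94510))/7 = (3/7)*(289131/94510) = 867393/661570 ≈ 1.3111)
473108/c(46) + f(Y(15))/J = 473108/((463/46)) + (27156 + 15² + 343*15)/(867393/661570) = 473108/((463*(1/46))) + (27156 + 225 + 5145)*(661570/867393) = 473108/(463/46) + 32526*(661570/867393) = 473108*(46/463) + 2390913980/96377 = 21762968/463 + 2390913980/96377 = 3204442739676/44622551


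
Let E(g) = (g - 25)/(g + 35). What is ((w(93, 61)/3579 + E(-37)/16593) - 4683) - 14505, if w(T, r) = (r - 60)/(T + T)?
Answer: -70649317142263/3681953514 ≈ -19188.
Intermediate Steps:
w(T, r) = (-60 + r)/(2*T) (w(T, r) = (-60 + r)/((2*T)) = (-60 + r)*(1/(2*T)) = (-60 + r)/(2*T))
E(g) = (-25 + g)/(35 + g)
((w(93, 61)/3579 + E(-37)/16593) - 4683) - 14505 = ((((½)*(-60 + 61)/93)/3579 + ((-25 - 37)/(35 - 37))/16593) - 4683) - 14505 = ((((½)*(1/93)*1)*(1/3579) + (-62/(-2))*(1/16593)) - 4683) - 14505 = (((1/186)*(1/3579) - ½*(-62)*(1/16593)) - 4683) - 14505 = ((1/665694 + 31*(1/16593)) - 4683) - 14505 = ((1/665694 + 31/16593) - 4683) - 14505 = (6884369/3681953514 - 4683) - 14505 = -17242581421693/3681953514 - 14505 = -70649317142263/3681953514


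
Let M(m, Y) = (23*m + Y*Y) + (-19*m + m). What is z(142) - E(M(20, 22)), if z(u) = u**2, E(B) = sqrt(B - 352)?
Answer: 20164 - 2*sqrt(58) ≈ 20149.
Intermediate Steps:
M(m, Y) = Y**2 + 5*m (M(m, Y) = (23*m + Y**2) - 18*m = (Y**2 + 23*m) - 18*m = Y**2 + 5*m)
E(B) = sqrt(-352 + B)
z(142) - E(M(20, 22)) = 142**2 - sqrt(-352 + (22**2 + 5*20)) = 20164 - sqrt(-352 + (484 + 100)) = 20164 - sqrt(-352 + 584) = 20164 - sqrt(232) = 20164 - 2*sqrt(58)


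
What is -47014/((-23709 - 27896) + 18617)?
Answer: 23507/16494 ≈ 1.4252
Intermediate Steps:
-47014/((-23709 - 27896) + 18617) = -47014/(-51605 + 18617) = -47014/(-32988) = -47014*(-1/32988) = 23507/16494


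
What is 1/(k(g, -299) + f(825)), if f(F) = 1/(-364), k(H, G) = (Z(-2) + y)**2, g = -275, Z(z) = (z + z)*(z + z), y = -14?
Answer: 364/1455 ≈ 0.25017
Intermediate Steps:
Z(z) = 4*z**2 (Z(z) = (2*z)*(2*z) = 4*z**2)
k(H, G) = 4 (k(H, G) = (4*(-2)**2 - 14)**2 = (4*4 - 14)**2 = (16 - 14)**2 = 2**2 = 4)
f(F) = -1/364
1/(k(g, -299) + f(825)) = 1/(4 - 1/364) = 1/(1455/364) = 364/1455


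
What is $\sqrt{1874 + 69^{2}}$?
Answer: $\sqrt{6635} \approx 81.456$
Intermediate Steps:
$\sqrt{1874 + 69^{2}} = \sqrt{1874 + 4761} = \sqrt{6635}$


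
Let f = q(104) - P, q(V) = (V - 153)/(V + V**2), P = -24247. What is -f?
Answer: -37825313/1560 ≈ -24247.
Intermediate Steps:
q(V) = (-153 + V)/(V + V**2)
f = 37825313/1560 (f = (-153 + 104)/(104*(1 + 104)) - 1*(-24247) = (1/104)*(-49)/105 + 24247 = (1/104)*(1/105)*(-49) + 24247 = -7/1560 + 24247 = 37825313/1560 ≈ 24247.)
-f = -1*37825313/1560 = -37825313/1560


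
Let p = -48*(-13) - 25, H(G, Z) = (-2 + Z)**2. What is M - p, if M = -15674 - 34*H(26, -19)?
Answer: -31267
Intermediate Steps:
p = 599 (p = 624 - 25 = 599)
M = -30668 (M = -15674 - 34*(-2 - 19)**2 = -15674 - 34*(-21)**2 = -15674 - 34*441 = -15674 - 1*14994 = -15674 - 14994 = -30668)
M - p = -30668 - 1*599 = -30668 - 599 = -31267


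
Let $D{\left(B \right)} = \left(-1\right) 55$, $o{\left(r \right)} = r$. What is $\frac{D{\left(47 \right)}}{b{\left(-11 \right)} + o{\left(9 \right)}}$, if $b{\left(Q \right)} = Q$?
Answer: $\frac{55}{2} \approx 27.5$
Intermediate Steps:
$D{\left(B \right)} = -55$
$\frac{D{\left(47 \right)}}{b{\left(-11 \right)} + o{\left(9 \right)}} = - \frac{55}{-11 + 9} = - \frac{55}{-2} = \left(-55\right) \left(- \frac{1}{2}\right) = \frac{55}{2}$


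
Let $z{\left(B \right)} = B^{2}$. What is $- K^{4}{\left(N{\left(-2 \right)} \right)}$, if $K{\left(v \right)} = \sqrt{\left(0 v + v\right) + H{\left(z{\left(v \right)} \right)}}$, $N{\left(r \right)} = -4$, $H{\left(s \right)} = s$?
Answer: $-144$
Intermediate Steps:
$K{\left(v \right)} = \sqrt{v + v^{2}}$ ($K{\left(v \right)} = \sqrt{\left(0 v + v\right) + v^{2}} = \sqrt{\left(0 + v\right) + v^{2}} = \sqrt{v + v^{2}}$)
$- K^{4}{\left(N{\left(-2 \right)} \right)} = - \left(\sqrt{- 4 \left(1 - 4\right)}\right)^{4} = - \left(\sqrt{\left(-4\right) \left(-3\right)}\right)^{4} = - \left(\sqrt{12}\right)^{4} = - \left(2 \sqrt{3}\right)^{4} = \left(-1\right) 144 = -144$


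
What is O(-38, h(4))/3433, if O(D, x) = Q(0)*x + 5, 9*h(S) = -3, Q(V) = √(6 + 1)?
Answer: 5/3433 - √7/10299 ≈ 0.0011996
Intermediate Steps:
Q(V) = √7
h(S) = -⅓ (h(S) = (⅑)*(-3) = -⅓)
O(D, x) = 5 + x*√7 (O(D, x) = √7*x + 5 = x*√7 + 5 = 5 + x*√7)
O(-38, h(4))/3433 = (5 - √7/3)/3433 = (5 - √7/3)*(1/3433) = 5/3433 - √7/10299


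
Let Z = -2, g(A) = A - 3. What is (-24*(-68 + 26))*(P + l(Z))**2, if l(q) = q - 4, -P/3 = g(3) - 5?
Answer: 81648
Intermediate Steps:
g(A) = -3 + A
P = 15 (P = -3*((-3 + 3) - 5) = -3*(0 - 5) = -3*(-5) = 15)
l(q) = -4 + q
(-24*(-68 + 26))*(P + l(Z))**2 = (-24*(-68 + 26))*(15 + (-4 - 2))**2 = (-24*(-42))*(15 - 6)**2 = 1008*9**2 = 1008*81 = 81648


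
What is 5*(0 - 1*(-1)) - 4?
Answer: 1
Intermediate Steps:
5*(0 - 1*(-1)) - 4 = 5*(0 + 1) - 4 = 5*1 - 4 = 5 - 4 = 1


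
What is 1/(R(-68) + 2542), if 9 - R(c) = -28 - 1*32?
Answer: 1/2611 ≈ 0.00038300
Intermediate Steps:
R(c) = 69 (R(c) = 9 - (-28 - 1*32) = 9 - (-28 - 32) = 9 - 1*(-60) = 9 + 60 = 69)
1/(R(-68) + 2542) = 1/(69 + 2542) = 1/2611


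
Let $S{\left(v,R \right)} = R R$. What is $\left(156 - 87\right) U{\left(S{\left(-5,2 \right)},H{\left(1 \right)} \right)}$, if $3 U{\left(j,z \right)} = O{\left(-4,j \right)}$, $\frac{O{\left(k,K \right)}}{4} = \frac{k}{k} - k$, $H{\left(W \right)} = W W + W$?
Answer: $460$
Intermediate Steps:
$H{\left(W \right)} = W + W^{2}$ ($H{\left(W \right)} = W^{2} + W = W + W^{2}$)
$S{\left(v,R \right)} = R^{2}$
$O{\left(k,K \right)} = 4 - 4 k$ ($O{\left(k,K \right)} = 4 \left(\frac{k}{k} - k\right) = 4 \left(1 - k\right) = 4 - 4 k$)
$U{\left(j,z \right)} = \frac{20}{3}$ ($U{\left(j,z \right)} = \frac{4 - -16}{3} = \frac{4 + 16}{3} = \frac{1}{3} \cdot 20 = \frac{20}{3}$)
$\left(156 - 87\right) U{\left(S{\left(-5,2 \right)},H{\left(1 \right)} \right)} = \left(156 - 87\right) \frac{20}{3} = 69 \cdot \frac{20}{3} = 460$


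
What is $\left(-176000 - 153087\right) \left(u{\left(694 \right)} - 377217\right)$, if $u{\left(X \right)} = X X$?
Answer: $-34362935453$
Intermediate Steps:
$u{\left(X \right)} = X^{2}$
$\left(-176000 - 153087\right) \left(u{\left(694 \right)} - 377217\right) = \left(-176000 - 153087\right) \left(694^{2} - 377217\right) = - 329087 \left(481636 - 377217\right) = \left(-329087\right) 104419 = -34362935453$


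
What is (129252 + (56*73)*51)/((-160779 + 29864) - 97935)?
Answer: -33774/22885 ≈ -1.4758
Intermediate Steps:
(129252 + (56*73)*51)/((-160779 + 29864) - 97935) = (129252 + 4088*51)/(-130915 - 97935) = (129252 + 208488)/(-228850) = 337740*(-1/228850) = -33774/22885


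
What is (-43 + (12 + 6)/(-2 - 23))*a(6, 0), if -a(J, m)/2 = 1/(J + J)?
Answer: 1093/150 ≈ 7.2867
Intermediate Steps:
a(J, m) = -1/J (a(J, m) = -2/(J + J) = -2*1/(2*J) = -1/J)
(-43 + (12 + 6)/(-2 - 23))*a(6, 0) = (-43 + (12 + 6)/(-2 - 23))*(-1/6) = (-43 + 18/(-25))*(-1*1/6) = (-43 + 18*(-1/25))*(-1/6) = (-43 - 18/25)*(-1/6) = -1093/25*(-1/6) = 1093/150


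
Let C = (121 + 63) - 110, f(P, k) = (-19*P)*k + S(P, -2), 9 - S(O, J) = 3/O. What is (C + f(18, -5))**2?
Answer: 115713049/36 ≈ 3.2143e+6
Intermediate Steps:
S(O, J) = 9 - 3/O
f(P, k) = 9 - 3/P - 19*P*k (f(P, k) = (-19*P)*k + (9 - 3/P) = -19*P*k + (9 - 3/P) = 9 - 3/P - 19*P*k)
C = 74 (C = 184 - 110 = 74)
(C + f(18, -5))**2 = (74 + (9 - 3/18 - 19*18*(-5)))**2 = (74 + (9 - 3*1/18 + 1710))**2 = (74 + (9 - 1/6 + 1710))**2 = (74 + 10313/6)**2 = (10757/6)**2 = 115713049/36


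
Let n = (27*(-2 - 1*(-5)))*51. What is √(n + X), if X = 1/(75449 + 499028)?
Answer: 2*√340832103893194/574477 ≈ 64.273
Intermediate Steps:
n = 4131 (n = (27*(-2 + 5))*51 = (27*3)*51 = 81*51 = 4131)
X = 1/574477 ≈ 1.7407e-6
√(n + X) = √(4131 + 1/574477) = √(2373164488/574477) = 2*√340832103893194/574477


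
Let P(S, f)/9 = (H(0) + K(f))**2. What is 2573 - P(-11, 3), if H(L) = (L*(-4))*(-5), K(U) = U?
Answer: 2492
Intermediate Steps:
H(L) = 20*L (H(L) = -4*L*(-5) = 20*L)
P(S, f) = 9*f**2 (P(S, f) = 9*(20*0 + f)**2 = 9*(0 + f)**2 = 9*f**2)
2573 - P(-11, 3) = 2573 - 9*3**2 = 2573 - 9*9 = 2573 - 1*81 = 2573 - 81 = 2492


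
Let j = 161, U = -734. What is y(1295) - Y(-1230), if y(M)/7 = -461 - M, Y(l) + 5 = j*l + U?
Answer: 186477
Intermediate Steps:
Y(l) = -739 + 161*l (Y(l) = -5 + (161*l - 734) = -5 + (-734 + 161*l) = -739 + 161*l)
y(M) = -3227 - 7*M (y(M) = 7*(-461 - M) = -3227 - 7*M)
y(1295) - Y(-1230) = (-3227 - 7*1295) - (-739 + 161*(-1230)) = (-3227 - 9065) - (-739 - 198030) = -12292 - 1*(-198769) = -12292 + 198769 = 186477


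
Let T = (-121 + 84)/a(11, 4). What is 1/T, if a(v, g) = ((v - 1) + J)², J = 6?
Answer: -256/37 ≈ -6.9189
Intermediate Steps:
a(v, g) = (5 + v)² (a(v, g) = ((v - 1) + 6)² = ((-1 + v) + 6)² = (5 + v)²)
T = -37/256 (T = (-121 + 84)/((5 + 11)²) = -37/16² = -37/256 ≈ -0.14453)
1/T = 1/(-37/256) = -256/37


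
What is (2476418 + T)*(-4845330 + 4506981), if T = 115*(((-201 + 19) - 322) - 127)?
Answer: -813341258697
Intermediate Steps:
T = -72565 (T = 115*((-182 - 322) - 127) = 115*(-504 - 127) = 115*(-631) = -72565)
(2476418 + T)*(-4845330 + 4506981) = (2476418 - 72565)*(-4845330 + 4506981) = 2403853*(-338349) = -813341258697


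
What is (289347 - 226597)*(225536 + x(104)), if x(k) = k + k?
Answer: 14165436000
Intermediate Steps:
x(k) = 2*k
(289347 - 226597)*(225536 + x(104)) = (289347 - 226597)*(225536 + 2*104) = 62750*(225536 + 208) = 62750*225744 = 14165436000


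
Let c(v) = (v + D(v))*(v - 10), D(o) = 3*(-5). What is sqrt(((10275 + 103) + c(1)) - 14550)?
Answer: 17*I*sqrt(14) ≈ 63.608*I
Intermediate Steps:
D(o) = -15
c(v) = (-15 + v)*(-10 + v) (c(v) = (v - 15)*(v - 10) = (-15 + v)*(-10 + v))
sqrt(((10275 + 103) + c(1)) - 14550) = sqrt(((10275 + 103) + (150 + 1**2 - 25*1)) - 14550) = sqrt((10378 + (150 + 1 - 25)) - 14550) = sqrt((10378 + 126) - 14550) = sqrt(10504 - 14550) = sqrt(-4046) = 17*I*sqrt(14)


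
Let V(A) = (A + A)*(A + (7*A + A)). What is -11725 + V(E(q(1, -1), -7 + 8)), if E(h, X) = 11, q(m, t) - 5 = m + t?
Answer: -9547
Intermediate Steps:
q(m, t) = 5 + m + t (q(m, t) = 5 + (m + t) = 5 + m + t)
V(A) = 18*A**2 (V(A) = (2*A)*(A + 8*A) = (2*A)*(9*A) = 18*A**2)
-11725 + V(E(q(1, -1), -7 + 8)) = -11725 + 18*11**2 = -11725 + 18*121 = -11725 + 2178 = -9547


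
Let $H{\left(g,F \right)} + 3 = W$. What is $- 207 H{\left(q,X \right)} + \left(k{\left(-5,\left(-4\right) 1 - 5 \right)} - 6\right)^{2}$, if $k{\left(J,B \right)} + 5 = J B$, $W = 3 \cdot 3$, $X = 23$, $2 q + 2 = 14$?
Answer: $-86$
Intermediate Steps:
$q = 6$ ($q = -1 + \frac{1}{2} \cdot 14 = -1 + 7 = 6$)
$W = 9$
$H{\left(g,F \right)} = 6$ ($H{\left(g,F \right)} = -3 + 9 = 6$)
$k{\left(J,B \right)} = -5 + B J$ ($k{\left(J,B \right)} = -5 + J B = -5 + B J$)
$- 207 H{\left(q,X \right)} + \left(k{\left(-5,\left(-4\right) 1 - 5 \right)} - 6\right)^{2} = \left(-207\right) 6 + \left(\left(-5 + \left(\left(-4\right) 1 - 5\right) \left(-5\right)\right) - 6\right)^{2} = -1242 + \left(\left(-5 + \left(-4 - 5\right) \left(-5\right)\right) - 6\right)^{2} = -1242 + \left(\left(-5 - -45\right) - 6\right)^{2} = -1242 + \left(\left(-5 + 45\right) - 6\right)^{2} = -1242 + \left(40 - 6\right)^{2} = -1242 + 34^{2} = -1242 + 1156 = -86$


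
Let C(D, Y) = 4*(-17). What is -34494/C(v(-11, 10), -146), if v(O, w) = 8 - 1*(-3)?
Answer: 17247/34 ≈ 507.26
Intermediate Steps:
v(O, w) = 11 (v(O, w) = 8 + 3 = 11)
C(D, Y) = -68
-34494/C(v(-11, 10), -146) = -34494/(-68) = -34494*(-1/68) = 17247/34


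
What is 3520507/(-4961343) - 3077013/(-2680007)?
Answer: 5831133504910/13296433969401 ≈ 0.43855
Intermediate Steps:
3520507/(-4961343) - 3077013/(-2680007) = 3520507*(-1/4961343) - 3077013*(-1/2680007) = -3520507/4961343 + 3077013/2680007 = 5831133504910/13296433969401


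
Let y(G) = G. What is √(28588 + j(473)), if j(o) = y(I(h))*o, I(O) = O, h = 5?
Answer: √30953 ≈ 175.93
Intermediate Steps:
j(o) = 5*o
√(28588 + j(473)) = √(28588 + 5*473) = √(28588 + 2365) = √30953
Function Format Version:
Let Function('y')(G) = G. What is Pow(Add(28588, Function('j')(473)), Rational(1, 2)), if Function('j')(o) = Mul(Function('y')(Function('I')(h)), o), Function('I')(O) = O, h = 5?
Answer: Pow(30953, Rational(1, 2)) ≈ 175.93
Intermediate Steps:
Function('j')(o) = Mul(5, o)
Pow(Add(28588, Function('j')(473)), Rational(1, 2)) = Pow(Add(28588, Mul(5, 473)), Rational(1, 2)) = Pow(Add(28588, 2365), Rational(1, 2)) = Pow(30953, Rational(1, 2))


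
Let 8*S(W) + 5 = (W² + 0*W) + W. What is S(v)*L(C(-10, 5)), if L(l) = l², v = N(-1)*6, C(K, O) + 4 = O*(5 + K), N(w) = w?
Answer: 21025/8 ≈ 2628.1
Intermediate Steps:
C(K, O) = -4 + O*(5 + K)
v = -6 (v = -1*6 = -6)
S(W) = -5/8 + W/8 + W²/8 (S(W) = -5/8 + ((W² + 0*W) + W)/8 = -5/8 + ((W² + 0) + W)/8 = -5/8 + (W² + W)/8 = -5/8 + (W + W²)/8 = -5/8 + (W/8 + W²/8) = -5/8 + W/8 + W²/8)
S(v)*L(C(-10, 5)) = (-5/8 + (⅛)*(-6) + (⅛)*(-6)²)*(-4 + 5*5 - 10*5)² = (-5/8 - ¾ + (⅛)*36)*(-4 + 25 - 50)² = (-5/8 - ¾ + 9/2)*(-29)² = (25/8)*841 = 21025/8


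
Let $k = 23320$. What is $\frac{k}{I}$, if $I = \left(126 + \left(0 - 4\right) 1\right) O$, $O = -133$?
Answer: $- \frac{11660}{8113} \approx -1.4372$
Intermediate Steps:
$I = -16226$ ($I = \left(126 + \left(0 - 4\right) 1\right) \left(-133\right) = \left(126 - 4\right) \left(-133\right) = 122 \left(-133\right) = -16226$)
$\frac{k}{I} = \frac{23320}{-16226} = 23320 \left(- \frac{1}{16226}\right) = - \frac{11660}{8113}$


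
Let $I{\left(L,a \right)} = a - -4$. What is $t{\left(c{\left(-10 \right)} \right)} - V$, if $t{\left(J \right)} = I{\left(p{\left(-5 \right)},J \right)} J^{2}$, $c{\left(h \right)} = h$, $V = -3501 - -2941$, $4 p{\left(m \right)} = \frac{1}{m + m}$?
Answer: $-40$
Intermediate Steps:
$p{\left(m \right)} = \frac{1}{8 m}$ ($p{\left(m \right)} = \frac{1}{4 \left(m + m\right)} = \frac{1}{4 \cdot 2 m} = \frac{\frac{1}{2} \frac{1}{m}}{4} = \frac{1}{8 m}$)
$V = -560$ ($V = -3501 + 2941 = -560$)
$I{\left(L,a \right)} = 4 + a$ ($I{\left(L,a \right)} = a + 4 = 4 + a$)
$t{\left(J \right)} = J^{2} \left(4 + J\right)$ ($t{\left(J \right)} = \left(4 + J\right) J^{2} = J^{2} \left(4 + J\right)$)
$t{\left(c{\left(-10 \right)} \right)} - V = \left(-10\right)^{2} \left(4 - 10\right) - -560 = 100 \left(-6\right) + 560 = -600 + 560 = -40$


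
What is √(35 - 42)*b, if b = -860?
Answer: -860*I*√7 ≈ -2275.3*I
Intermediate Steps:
√(35 - 42)*b = √(35 - 42)*(-860) = √(-7)*(-860) = (I*√7)*(-860) = -860*I*√7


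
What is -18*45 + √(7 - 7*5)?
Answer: -810 + 2*I*√7 ≈ -810.0 + 5.2915*I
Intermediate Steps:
-18*45 + √(7 - 7*5) = -810 + √(7 - 35) = -810 + √(-28) = -810 + 2*I*√7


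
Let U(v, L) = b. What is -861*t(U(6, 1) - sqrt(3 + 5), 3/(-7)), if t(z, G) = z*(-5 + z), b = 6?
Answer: -12054 + 12054*sqrt(2) ≈ 4992.9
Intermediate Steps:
U(v, L) = 6
-861*t(U(6, 1) - sqrt(3 + 5), 3/(-7)) = -861*(6 - sqrt(3 + 5))*(-5 + (6 - sqrt(3 + 5))) = -861*(6 - sqrt(8))*(-5 + (6 - sqrt(8))) = -861*(6 - 2*sqrt(2))*(-5 + (6 - 2*sqrt(2))) = -861*(6 - 2*sqrt(2))*(1 - 2*sqrt(2)) = -861*(1 - 2*sqrt(2))*(6 - 2*sqrt(2))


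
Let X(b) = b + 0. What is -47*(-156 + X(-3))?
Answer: 7473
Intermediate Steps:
X(b) = b
-47*(-156 + X(-3)) = -47*(-156 - 3) = -47*(-159) = 7473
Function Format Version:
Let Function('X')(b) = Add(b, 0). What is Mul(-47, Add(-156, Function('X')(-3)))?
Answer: 7473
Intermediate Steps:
Function('X')(b) = b
Mul(-47, Add(-156, Function('X')(-3))) = Mul(-47, Add(-156, -3)) = Mul(-47, -159) = 7473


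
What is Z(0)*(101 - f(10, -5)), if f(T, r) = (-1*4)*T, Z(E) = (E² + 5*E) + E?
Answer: 0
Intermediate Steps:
Z(E) = E² + 6*E
f(T, r) = -4*T
Z(0)*(101 - f(10, -5)) = (0*(6 + 0))*(101 - (-4)*10) = (0*6)*(101 - 1*(-40)) = 0*(101 + 40) = 0*141 = 0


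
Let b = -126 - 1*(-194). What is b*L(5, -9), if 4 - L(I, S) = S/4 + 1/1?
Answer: 357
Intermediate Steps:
b = 68 (b = -126 + 194 = 68)
L(I, S) = 3 - S/4 (L(I, S) = 4 - (S/4 + 1/1) = 4 - (S*(1/4) + 1*1) = 4 - (S/4 + 1) = 4 - (1 + S/4) = 4 + (-1 - S/4) = 3 - S/4)
b*L(5, -9) = 68*(3 - 1/4*(-9)) = 68*(3 + 9/4) = 68*(21/4) = 357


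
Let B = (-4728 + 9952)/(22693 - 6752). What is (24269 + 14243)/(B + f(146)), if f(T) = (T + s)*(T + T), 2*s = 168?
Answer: 38369987/66912674 ≈ 0.57343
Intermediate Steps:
s = 84 (s = (½)*168 = 84)
B = 5224/15941 ≈ 0.32771
f(T) = 2*T*(84 + T) (f(T) = (T + 84)*(T + T) = (84 + T)*(2*T) = 2*T*(84 + T))
(24269 + 14243)/(B + f(146)) = (24269 + 14243)/(5224/15941 + 2*146*(84 + 146)) = 38512/(5224/15941 + 2*146*230) = 38512/(5224/15941 + 67160) = 38512/(1070602784/15941) = 38512*(15941/1070602784) = 38369987/66912674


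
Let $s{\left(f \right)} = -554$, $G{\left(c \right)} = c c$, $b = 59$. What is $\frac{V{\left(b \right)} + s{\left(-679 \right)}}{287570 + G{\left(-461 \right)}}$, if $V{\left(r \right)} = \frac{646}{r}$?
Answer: $- \frac{120}{110507} \approx -0.0010859$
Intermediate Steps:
$G{\left(c \right)} = c^{2}$
$\frac{V{\left(b \right)} + s{\left(-679 \right)}}{287570 + G{\left(-461 \right)}} = \frac{\frac{646}{59} - 554}{287570 + \left(-461\right)^{2}} = \frac{646 \cdot \frac{1}{59} - 554}{287570 + 212521} = \frac{\frac{646}{59} - 554}{500091} = \left(- \frac{32040}{59}\right) \frac{1}{500091} = - \frac{120}{110507}$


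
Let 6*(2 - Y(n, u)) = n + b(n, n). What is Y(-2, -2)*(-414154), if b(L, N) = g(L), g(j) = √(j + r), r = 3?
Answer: -2692001/3 ≈ -8.9733e+5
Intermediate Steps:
g(j) = √(3 + j) (g(j) = √(j + 3) = √(3 + j))
b(L, N) = √(3 + L)
Y(n, u) = 2 - n/6 - √(3 + n)/6 (Y(n, u) = 2 - (n + √(3 + n))/6 = 2 + (-n/6 - √(3 + n)/6) = 2 - n/6 - √(3 + n)/6)
Y(-2, -2)*(-414154) = (2 - ⅙*(-2) - √(3 - 2)/6)*(-414154) = (2 + ⅓ - √1/6)*(-414154) = (2 + ⅓ - ⅙*1)*(-414154) = (2 + ⅓ - ⅙)*(-414154) = (13/6)*(-414154) = -2692001/3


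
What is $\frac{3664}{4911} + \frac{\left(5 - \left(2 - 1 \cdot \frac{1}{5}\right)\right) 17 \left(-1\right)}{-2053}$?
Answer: $\frac{38946752}{50411415} \approx 0.77258$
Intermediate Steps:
$\frac{3664}{4911} + \frac{\left(5 - \left(2 - 1 \cdot \frac{1}{5}\right)\right) 17 \left(-1\right)}{-2053} = 3664 \cdot \frac{1}{4911} + \left(5 - \left(2 - 1 \cdot \frac{1}{5}\right)\right) 17 \left(-1\right) \left(- \frac{1}{2053}\right) = \frac{3664}{4911} + \left(5 - \left(2 - \frac{1}{5}\right)\right) 17 \left(-1\right) \left(- \frac{1}{2053}\right) = \frac{3664}{4911} + \left(5 - \frac{9}{5}\right) 17 \left(-1\right) \left(- \frac{1}{2053}\right) = \frac{3664}{4911} + \frac{16}{5} \cdot 17 \left(-1\right) \left(- \frac{1}{2053}\right) = \frac{3664}{4911} + \frac{272}{5} \left(-1\right) \left(- \frac{1}{2053}\right) = \frac{3664}{4911} - - \frac{272}{10265} = \frac{3664}{4911} + \frac{272}{10265} = \frac{38946752}{50411415}$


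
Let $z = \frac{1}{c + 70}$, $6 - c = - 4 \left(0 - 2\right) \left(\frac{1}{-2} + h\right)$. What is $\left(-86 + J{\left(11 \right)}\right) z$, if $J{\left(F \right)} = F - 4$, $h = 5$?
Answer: $- \frac{79}{40} \approx -1.975$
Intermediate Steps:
$c = -30$ ($c = 6 - - 4 \left(0 - 2\right) \left(\frac{1}{-2} + 5\right) = 6 - \left(-4\right) \left(-2\right) \left(- \frac{1}{2} + 5\right) = 6 - 8 \cdot \frac{9}{2} = 6 - 36 = -30$)
$J{\left(F \right)} = -4 + F$ ($J{\left(F \right)} = F - 4 = -4 + F$)
$z = \frac{1}{40}$ ($z = \frac{1}{-30 + 70} = \frac{1}{40} \approx 0.025$)
$\left(-86 + J{\left(11 \right)}\right) z = \left(-86 + \left(-4 + 11\right)\right) \frac{1}{40} = \left(-86 + 7\right) \frac{1}{40} = \left(-79\right) \frac{1}{40} = - \frac{79}{40}$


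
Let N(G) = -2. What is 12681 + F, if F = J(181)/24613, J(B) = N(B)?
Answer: 312117451/24613 ≈ 12681.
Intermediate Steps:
J(B) = -2
F = -2/24613 ≈ -8.1258e-5
12681 + F = 12681 - 2/24613 = 312117451/24613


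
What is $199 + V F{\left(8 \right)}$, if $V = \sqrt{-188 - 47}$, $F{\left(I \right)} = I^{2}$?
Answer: $199 + 64 i \sqrt{235} \approx 199.0 + 981.1 i$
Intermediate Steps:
$V = i \sqrt{235}$ ($V = \sqrt{-235} = i \sqrt{235} \approx 15.33 i$)
$199 + V F{\left(8 \right)} = 199 + i \sqrt{235} \cdot 8^{2} = 199 + i \sqrt{235} \cdot 64 = 199 + 64 i \sqrt{235}$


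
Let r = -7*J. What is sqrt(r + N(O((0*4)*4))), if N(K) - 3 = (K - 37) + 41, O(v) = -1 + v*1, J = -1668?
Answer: 3*sqrt(1298) ≈ 108.08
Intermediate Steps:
O(v) = -1 + v
r = 11676 (r = -7*(-1668) = 11676)
N(K) = 7 + K (N(K) = 3 + ((K - 37) + 41) = 3 + ((-37 + K) + 41) = 3 + (4 + K) = 7 + K)
sqrt(r + N(O((0*4)*4))) = sqrt(11676 + (7 + (-1 + (0*4)*4))) = sqrt(11676 + (7 + (-1 + 0*4))) = sqrt(11676 + (7 + (-1 + 0))) = sqrt(11676 + (7 - 1)) = sqrt(11676 + 6) = sqrt(11682) = 3*sqrt(1298)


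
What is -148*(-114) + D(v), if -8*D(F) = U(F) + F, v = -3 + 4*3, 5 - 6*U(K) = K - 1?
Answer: 269935/16 ≈ 16871.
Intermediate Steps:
U(K) = 1 - K/6 (U(K) = 5/6 - (K - 1)/6 = 5/6 - (-1 + K)/6 = 5/6 + (1/6 - K/6) = 1 - K/6)
v = 9 (v = -3 + 12 = 9)
D(F) = -1/8 - 5*F/48 (D(F) = -((1 - F/6) + F)/8 = -(1 + 5*F/6)/8 = -1/8 - 5*F/48)
-148*(-114) + D(v) = -148*(-114) + (-1/8 - 5/48*9) = 16872 + (-1/8 - 15/16) = 16872 - 17/16 = 269935/16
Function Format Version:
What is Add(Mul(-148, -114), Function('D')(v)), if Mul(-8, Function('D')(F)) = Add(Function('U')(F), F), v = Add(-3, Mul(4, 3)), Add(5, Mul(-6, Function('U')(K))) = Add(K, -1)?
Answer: Rational(269935, 16) ≈ 16871.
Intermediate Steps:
Function('U')(K) = Add(1, Mul(Rational(-1, 6), K)) (Function('U')(K) = Add(Rational(5, 6), Mul(Rational(-1, 6), Add(K, -1))) = Add(Rational(5, 6), Mul(Rational(-1, 6), Add(-1, K))) = Add(Rational(5, 6), Add(Rational(1, 6), Mul(Rational(-1, 6), K))) = Add(1, Mul(Rational(-1, 6), K)))
v = 9 (v = Add(-3, 12) = 9)
Function('D')(F) = Add(Rational(-1, 8), Mul(Rational(-5, 48), F)) (Function('D')(F) = Mul(Rational(-1, 8), Add(Add(1, Mul(Rational(-1, 6), F)), F)) = Mul(Rational(-1, 8), Add(1, Mul(Rational(5, 6), F))) = Add(Rational(-1, 8), Mul(Rational(-5, 48), F)))
Add(Mul(-148, -114), Function('D')(v)) = Add(Mul(-148, -114), Add(Rational(-1, 8), Mul(Rational(-5, 48), 9))) = Add(16872, Add(Rational(-1, 8), Rational(-15, 16))) = Add(16872, Rational(-17, 16)) = Rational(269935, 16)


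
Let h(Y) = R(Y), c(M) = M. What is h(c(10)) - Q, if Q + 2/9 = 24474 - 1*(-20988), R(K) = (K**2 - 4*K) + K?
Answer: -408526/9 ≈ -45392.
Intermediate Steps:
R(K) = K**2 - 3*K
h(Y) = Y*(-3 + Y)
Q = 409156/9 (Q = -2/9 + (24474 - 1*(-20988)) = -2/9 + (24474 + 20988) = -2/9 + 45462 = 409156/9 ≈ 45462.)
h(c(10)) - Q = 10*(-3 + 10) - 1*409156/9 = 10*7 - 409156/9 = 70 - 409156/9 = -408526/9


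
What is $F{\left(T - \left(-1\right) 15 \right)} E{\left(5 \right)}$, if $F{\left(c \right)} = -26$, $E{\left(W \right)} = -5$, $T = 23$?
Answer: $130$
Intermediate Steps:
$F{\left(T - \left(-1\right) 15 \right)} E{\left(5 \right)} = \left(-26\right) \left(-5\right) = 130$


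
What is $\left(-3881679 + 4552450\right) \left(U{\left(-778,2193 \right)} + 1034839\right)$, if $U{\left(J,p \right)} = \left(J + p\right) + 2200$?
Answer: $696564828034$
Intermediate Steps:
$U{\left(J,p \right)} = 2200 + J + p$
$\left(-3881679 + 4552450\right) \left(U{\left(-778,2193 \right)} + 1034839\right) = \left(-3881679 + 4552450\right) \left(\left(2200 - 778 + 2193\right) + 1034839\right) = 670771 \left(3615 + 1034839\right) = 670771 \cdot 1038454 = 696564828034$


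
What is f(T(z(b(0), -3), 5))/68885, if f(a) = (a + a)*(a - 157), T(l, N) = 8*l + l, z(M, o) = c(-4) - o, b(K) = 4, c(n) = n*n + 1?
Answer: 72/599 ≈ 0.12020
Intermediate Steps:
c(n) = 1 + n² (c(n) = n² + 1 = 1 + n²)
z(M, o) = 17 - o (z(M, o) = (1 + (-4)²) - o = (1 + 16) - o = 17 - o)
T(l, N) = 9*l
f(a) = 2*a*(-157 + a) (f(a) = (2*a)*(-157 + a) = 2*a*(-157 + a))
f(T(z(b(0), -3), 5))/68885 = (2*(9*(17 - 1*(-3)))*(-157 + 9*(17 - 1*(-3))))/68885 = (2*(9*(17 + 3))*(-157 + 9*(17 + 3)))*(1/68885) = (2*(9*20)*(-157 + 9*20))*(1/68885) = (2*180*(-157 + 180))*(1/68885) = (2*180*23)*(1/68885) = 8280*(1/68885) = 72/599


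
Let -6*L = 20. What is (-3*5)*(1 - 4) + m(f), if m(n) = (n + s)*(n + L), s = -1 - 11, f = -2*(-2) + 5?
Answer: 28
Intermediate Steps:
f = 9 (f = 4 + 5 = 9)
s = -12
L = -10/3 (L = -⅙*20 = -10/3 ≈ -3.3333)
m(n) = (-12 + n)*(-10/3 + n) (m(n) = (n - 12)*(n - 10/3) = (-12 + n)*(-10/3 + n))
(-3*5)*(1 - 4) + m(f) = (-3*5)*(1 - 4) + (40 + 9² - 46/3*9) = -15*(-3) + (40 + 81 - 138) = 45 - 17 = 28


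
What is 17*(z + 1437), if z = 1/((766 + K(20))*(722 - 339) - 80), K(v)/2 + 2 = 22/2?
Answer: 7333390385/300192 ≈ 24429.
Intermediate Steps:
K(v) = 18 (K(v) = -4 + 2*(22/2) = -4 + 2*(22*(½)) = -4 + 2*11 = -4 + 22 = 18)
z = 1/300192 (z = 1/((766 + 18)*(722 - 339) - 80) = 1/(784*383 - 80) = 1/(300272 - 80) = 1/300192 ≈ 3.3312e-6)
17*(z + 1437) = 17*(1/300192 + 1437) = 17*(431375905/300192) = 7333390385/300192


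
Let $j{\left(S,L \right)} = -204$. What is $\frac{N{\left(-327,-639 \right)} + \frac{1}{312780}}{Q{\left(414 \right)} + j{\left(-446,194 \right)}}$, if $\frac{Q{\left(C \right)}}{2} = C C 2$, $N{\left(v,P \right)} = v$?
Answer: $- \frac{102279059}{214373156400} \approx -0.00047711$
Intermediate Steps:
$Q{\left(C \right)} = 4 C^{2}$ ($Q{\left(C \right)} = 2 C C 2 = 2 C^{2} \cdot 2 = 2 \cdot 2 C^{2} = 4 C^{2}$)
$\frac{N{\left(-327,-639 \right)} + \frac{1}{312780}}{Q{\left(414 \right)} + j{\left(-446,194 \right)}} = \frac{-327 + \frac{1}{312780}}{4 \cdot 414^{2} - 204} = \frac{-327 + \frac{1}{312780}}{4 \cdot 171396 - 204} = - \frac{102279059}{312780 \left(685584 - 204\right)} = - \frac{102279059}{312780 \cdot 685380} = \left(- \frac{102279059}{312780}\right) \frac{1}{685380} = - \frac{102279059}{214373156400}$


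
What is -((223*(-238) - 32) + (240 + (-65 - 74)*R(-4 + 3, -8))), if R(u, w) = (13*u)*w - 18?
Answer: 64820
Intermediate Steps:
R(u, w) = -18 + 13*u*w (R(u, w) = 13*u*w - 18 = -18 + 13*u*w)
-((223*(-238) - 32) + (240 + (-65 - 74)*R(-4 + 3, -8))) = -((223*(-238) - 32) + (240 + (-65 - 74)*(-18 + 13*(-4 + 3)*(-8)))) = -((-53074 - 32) + (240 - 139*(-18 + 13*(-1)*(-8)))) = -(-53106 + (240 - 139*(-18 + 104))) = -(-53106 + (240 - 139*86)) = -(-53106 + (240 - 11954)) = -(-53106 - 11714) = -1*(-64820) = 64820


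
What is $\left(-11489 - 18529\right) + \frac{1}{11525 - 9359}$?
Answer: $- \frac{65018987}{2166} \approx -30018.0$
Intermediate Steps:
$\left(-11489 - 18529\right) + \frac{1}{11525 - 9359} = \left(-11489 - 18529\right) + \frac{1}{2166} = -30018 + \frac{1}{2166} = - \frac{65018987}{2166}$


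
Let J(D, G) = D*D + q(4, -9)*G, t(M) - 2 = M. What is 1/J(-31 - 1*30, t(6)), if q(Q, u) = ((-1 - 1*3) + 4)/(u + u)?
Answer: 1/3721 ≈ 0.00026874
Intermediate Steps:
t(M) = 2 + M
q(Q, u) = 0 (q(Q, u) = ((-1 - 3) + 4)/((2*u)) = (-4 + 4)*(1/(2*u)) = 0*(1/(2*u)) = 0)
J(D, G) = D² (J(D, G) = D*D + 0*G = D² + 0 = D²)
1/J(-31 - 1*30, t(6)) = 1/((-31 - 1*30)²) = 1/((-31 - 30)²) = 1/((-61)²) = 1/3721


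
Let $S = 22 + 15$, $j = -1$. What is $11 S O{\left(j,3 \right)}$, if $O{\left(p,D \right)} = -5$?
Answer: $-2035$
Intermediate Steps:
$S = 37$
$11 S O{\left(j,3 \right)} = 11 \cdot 37 \left(-5\right) = 407 \left(-5\right) = -2035$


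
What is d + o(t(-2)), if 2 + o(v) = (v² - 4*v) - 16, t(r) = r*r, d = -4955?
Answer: -4973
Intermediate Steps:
t(r) = r²
o(v) = -18 + v² - 4*v (o(v) = -2 + ((v² - 4*v) - 16) = -2 + (-16 + v² - 4*v) = -18 + v² - 4*v)
d + o(t(-2)) = -4955 + (-18 + ((-2)²)² - 4*(-2)²) = -4955 + (-18 + 4² - 4*4) = -4955 + (-18 + 16 - 16) = -4955 - 18 = -4973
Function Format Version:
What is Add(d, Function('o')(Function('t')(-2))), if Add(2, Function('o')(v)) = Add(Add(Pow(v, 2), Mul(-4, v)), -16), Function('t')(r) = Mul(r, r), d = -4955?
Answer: -4973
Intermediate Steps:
Function('t')(r) = Pow(r, 2)
Function('o')(v) = Add(-18, Pow(v, 2), Mul(-4, v)) (Function('o')(v) = Add(-2, Add(Add(Pow(v, 2), Mul(-4, v)), -16)) = Add(-2, Add(-16, Pow(v, 2), Mul(-4, v))) = Add(-18, Pow(v, 2), Mul(-4, v)))
Add(d, Function('o')(Function('t')(-2))) = Add(-4955, Add(-18, Pow(Pow(-2, 2), 2), Mul(-4, Pow(-2, 2)))) = Add(-4955, Add(-18, Pow(4, 2), Mul(-4, 4))) = Add(-4955, Add(-18, 16, -16)) = Add(-4955, -18) = -4973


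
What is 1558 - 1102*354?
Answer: -388550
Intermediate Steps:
1558 - 1102*354 = 1558 - 390108 = -388550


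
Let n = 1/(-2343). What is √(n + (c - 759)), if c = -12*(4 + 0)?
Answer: I*√4430149086/2343 ≈ 28.408*I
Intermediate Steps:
n = -1/2343 ≈ -0.00042680
c = -48 (c = -12*4 = -48)
√(n + (c - 759)) = √(-1/2343 + (-48 - 759)) = √(-1/2343 - 807) = √(-1890802/2343) = I*√4430149086/2343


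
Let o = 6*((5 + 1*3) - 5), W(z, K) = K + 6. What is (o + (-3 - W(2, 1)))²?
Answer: 64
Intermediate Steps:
W(z, K) = 6 + K
o = 18 (o = 6*((5 + 3) - 5) = 6*(8 - 5) = 6*3 = 18)
(o + (-3 - W(2, 1)))² = (18 + (-3 - (6 + 1)))² = (18 + (-3 - 1*7))² = (18 + (-3 - 7))² = (18 - 10)² = 8² = 64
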